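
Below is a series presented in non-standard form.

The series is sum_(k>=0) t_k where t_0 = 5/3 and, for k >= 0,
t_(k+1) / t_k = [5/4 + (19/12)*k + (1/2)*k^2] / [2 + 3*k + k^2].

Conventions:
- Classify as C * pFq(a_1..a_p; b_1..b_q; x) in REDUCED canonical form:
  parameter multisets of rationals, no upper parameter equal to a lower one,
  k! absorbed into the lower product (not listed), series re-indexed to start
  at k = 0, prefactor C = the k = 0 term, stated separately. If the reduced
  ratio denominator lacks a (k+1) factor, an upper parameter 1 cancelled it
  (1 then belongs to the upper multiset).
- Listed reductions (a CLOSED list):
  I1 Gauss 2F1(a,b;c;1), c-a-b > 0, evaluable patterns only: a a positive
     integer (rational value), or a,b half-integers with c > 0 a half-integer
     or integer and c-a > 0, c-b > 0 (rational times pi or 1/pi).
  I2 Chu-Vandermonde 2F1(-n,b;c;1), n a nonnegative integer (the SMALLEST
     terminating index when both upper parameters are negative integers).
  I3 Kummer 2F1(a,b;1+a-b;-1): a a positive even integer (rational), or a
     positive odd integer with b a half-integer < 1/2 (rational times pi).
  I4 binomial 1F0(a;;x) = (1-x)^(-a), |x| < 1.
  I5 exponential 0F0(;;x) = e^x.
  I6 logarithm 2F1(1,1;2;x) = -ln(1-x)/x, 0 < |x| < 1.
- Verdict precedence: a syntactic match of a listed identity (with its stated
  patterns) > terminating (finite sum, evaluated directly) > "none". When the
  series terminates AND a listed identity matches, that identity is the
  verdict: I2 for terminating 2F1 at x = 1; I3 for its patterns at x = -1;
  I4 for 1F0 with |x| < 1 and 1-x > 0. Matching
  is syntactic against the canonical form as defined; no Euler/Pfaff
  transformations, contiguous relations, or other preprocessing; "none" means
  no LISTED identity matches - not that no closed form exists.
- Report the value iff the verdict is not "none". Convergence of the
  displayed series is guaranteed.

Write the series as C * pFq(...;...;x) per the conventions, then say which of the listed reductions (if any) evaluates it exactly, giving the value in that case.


x = 1/2 here; the reduced form reads 2F1, upper {3/2, 5/3}, lower {2}, C = 5/3. Verdict: no listed reduction: x = 1/2 and upper {3/2, 5/3} fail every I1-I6 pattern.

Structural cue: from the first term 5/3: roots of the ratio polynomials (C = 5/3) are the negated parameters.
Consecutive-term ratio: r(k) = (1/2) * (k+3/2) (k+5/3) / [(k+2) (k+1)] - poly over poly, x = (1/2) from leading terms; C = 5/3 at k = 0.


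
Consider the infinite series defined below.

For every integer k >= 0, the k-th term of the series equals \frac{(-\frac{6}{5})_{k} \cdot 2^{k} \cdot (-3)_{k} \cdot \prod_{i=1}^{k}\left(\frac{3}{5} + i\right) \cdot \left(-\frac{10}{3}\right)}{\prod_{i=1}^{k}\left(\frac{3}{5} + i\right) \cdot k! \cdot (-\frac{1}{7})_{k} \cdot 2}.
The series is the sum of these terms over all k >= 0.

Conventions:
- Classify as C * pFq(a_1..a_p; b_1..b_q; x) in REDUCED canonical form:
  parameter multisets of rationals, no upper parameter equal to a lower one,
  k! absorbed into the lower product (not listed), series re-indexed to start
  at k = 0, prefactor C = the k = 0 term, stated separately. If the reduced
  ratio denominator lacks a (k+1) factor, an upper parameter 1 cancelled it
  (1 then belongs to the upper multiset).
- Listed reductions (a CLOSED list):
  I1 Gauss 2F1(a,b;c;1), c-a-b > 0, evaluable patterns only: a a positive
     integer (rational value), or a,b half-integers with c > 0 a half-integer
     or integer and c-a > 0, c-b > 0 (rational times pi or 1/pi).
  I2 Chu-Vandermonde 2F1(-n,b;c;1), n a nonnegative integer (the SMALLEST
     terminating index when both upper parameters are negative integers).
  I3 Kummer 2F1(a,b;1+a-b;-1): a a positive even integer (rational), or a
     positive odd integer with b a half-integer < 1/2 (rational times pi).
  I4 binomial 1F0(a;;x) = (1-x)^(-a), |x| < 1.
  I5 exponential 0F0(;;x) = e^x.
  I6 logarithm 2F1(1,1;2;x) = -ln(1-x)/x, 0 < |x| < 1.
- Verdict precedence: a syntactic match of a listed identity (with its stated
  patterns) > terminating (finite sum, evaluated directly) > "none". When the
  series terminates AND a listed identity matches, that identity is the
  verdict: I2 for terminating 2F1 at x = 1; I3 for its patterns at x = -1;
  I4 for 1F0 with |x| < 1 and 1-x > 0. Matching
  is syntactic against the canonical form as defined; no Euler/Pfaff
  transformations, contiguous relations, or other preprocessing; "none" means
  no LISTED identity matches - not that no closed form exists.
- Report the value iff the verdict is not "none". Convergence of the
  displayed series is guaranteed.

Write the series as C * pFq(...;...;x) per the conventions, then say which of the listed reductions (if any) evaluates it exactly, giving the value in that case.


This is -\frac{5}{3} * 2F1(-3, -\frac{6}{5}; -\frac{1}{7}; 2) in reduced canonical form. Verdict: terminating at k = 3: the factor (-3)_k kills every later term; summing the 4 survivors is exact. Its exact value is \frac{107519}{975}.

Key observation: from the first term -\frac{5}{3}: the parameter 8/5 appears in both the upper and lower lists and cancels.
Consecutive-term ratio: r(k) = 2 * (k-3) (k-\frac{6}{5}) / [(k-\frac{1}{7}) (k+1)] - rational; roots negated = parameters, x = 2, C = -\frac{5}{3}.


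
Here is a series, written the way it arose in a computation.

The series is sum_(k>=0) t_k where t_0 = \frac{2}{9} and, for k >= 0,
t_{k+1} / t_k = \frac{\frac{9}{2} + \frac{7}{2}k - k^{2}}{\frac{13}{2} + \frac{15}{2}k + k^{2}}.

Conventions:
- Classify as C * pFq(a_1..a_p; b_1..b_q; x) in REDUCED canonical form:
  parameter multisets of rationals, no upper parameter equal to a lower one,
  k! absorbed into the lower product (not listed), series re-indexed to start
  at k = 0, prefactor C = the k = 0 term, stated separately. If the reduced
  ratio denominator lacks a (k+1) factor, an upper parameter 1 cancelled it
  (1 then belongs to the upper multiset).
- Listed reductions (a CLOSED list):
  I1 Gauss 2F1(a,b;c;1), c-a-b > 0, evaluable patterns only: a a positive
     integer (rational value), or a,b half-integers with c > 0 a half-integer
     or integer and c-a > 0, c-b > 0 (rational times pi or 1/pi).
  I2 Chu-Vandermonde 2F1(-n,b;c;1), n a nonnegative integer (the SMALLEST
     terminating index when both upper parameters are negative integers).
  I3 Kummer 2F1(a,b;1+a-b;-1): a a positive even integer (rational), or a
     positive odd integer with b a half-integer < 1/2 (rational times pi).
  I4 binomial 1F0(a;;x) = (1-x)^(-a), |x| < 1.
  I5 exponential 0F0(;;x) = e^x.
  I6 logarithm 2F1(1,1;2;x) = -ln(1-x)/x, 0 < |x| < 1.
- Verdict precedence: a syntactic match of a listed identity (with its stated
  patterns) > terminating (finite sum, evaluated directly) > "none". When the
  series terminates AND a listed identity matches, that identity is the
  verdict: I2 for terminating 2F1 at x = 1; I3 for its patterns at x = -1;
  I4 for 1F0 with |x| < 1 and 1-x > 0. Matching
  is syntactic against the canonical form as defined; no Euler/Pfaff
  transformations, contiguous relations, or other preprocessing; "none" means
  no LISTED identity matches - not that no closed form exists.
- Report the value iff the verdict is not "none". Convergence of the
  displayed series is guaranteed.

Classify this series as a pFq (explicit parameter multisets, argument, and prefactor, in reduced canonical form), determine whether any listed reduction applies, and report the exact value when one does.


At argument -1: a 2F1 with upper {-\frac{9}{2}, 1}, lower {\frac{13}{2}}, scaled by C = \frac{2}{9}. Verdict: Kummer's theorem (I3) applies (x = -1; c = \frac{13}{2} equals 1+a-b for upper {-\frac{9}{2}, 1}: listed pattern). Value: \frac{77}{512} \cdot \pi.

First insight: t_0 being \frac{2}{9}, factor the ratio over Q (C = 2/9, x = -1): negated roots = parameters.
Ratio: r(k) = -1 * (k-\frac{9}{2}) (k+1) / [(k+\frac{13}{2}) (k+1)] - rational in k. x = -1; t_0 = \frac{2}{9}; negate the roots.


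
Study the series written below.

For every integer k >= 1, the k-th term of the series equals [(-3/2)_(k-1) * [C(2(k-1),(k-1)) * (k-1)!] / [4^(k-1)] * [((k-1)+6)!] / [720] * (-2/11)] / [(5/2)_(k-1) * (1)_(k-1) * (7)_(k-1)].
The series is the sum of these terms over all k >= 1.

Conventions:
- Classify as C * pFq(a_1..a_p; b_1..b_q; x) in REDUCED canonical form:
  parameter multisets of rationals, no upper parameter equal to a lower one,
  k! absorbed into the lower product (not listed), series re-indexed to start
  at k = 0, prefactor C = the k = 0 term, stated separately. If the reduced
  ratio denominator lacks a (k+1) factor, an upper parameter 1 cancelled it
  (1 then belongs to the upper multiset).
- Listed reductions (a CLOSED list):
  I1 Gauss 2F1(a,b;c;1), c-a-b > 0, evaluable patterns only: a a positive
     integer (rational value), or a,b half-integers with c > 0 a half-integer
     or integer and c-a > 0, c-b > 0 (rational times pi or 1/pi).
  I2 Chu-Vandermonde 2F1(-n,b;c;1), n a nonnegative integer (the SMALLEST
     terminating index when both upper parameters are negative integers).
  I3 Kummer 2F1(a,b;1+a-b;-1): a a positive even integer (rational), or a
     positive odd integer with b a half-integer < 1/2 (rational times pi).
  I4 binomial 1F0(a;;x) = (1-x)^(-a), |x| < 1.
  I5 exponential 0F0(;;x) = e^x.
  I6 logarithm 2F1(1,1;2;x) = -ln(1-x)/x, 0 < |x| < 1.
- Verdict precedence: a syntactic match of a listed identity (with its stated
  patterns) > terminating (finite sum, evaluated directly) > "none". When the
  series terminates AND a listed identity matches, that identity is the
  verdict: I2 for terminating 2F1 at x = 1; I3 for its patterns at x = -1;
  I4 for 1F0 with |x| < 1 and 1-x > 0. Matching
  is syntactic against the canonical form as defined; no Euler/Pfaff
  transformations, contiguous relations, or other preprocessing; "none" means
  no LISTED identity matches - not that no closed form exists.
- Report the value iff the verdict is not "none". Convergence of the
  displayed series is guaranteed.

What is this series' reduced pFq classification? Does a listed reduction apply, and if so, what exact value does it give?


This is -2/11 * 2F1(-3/2, 1/2; 5/2; 1) in reduced canonical form. Verdict: this is Gauss (I1, half-integer pattern) (x = 1; upper {-3/2, 1/2} half-integers, c = 5/2 in the evaluable pattern). Sum: (-15/352) * pi.

Key observation: from the first term -2/11: (1)_k (C = -2/11, x = 1) is k! itself.
Ratio: r(k) = 1 * (k-3/2) (k+1/2) / [(k+5/2) (k+1)] - rational in k. x = 1; t_0 = -2/11; negate the roots.


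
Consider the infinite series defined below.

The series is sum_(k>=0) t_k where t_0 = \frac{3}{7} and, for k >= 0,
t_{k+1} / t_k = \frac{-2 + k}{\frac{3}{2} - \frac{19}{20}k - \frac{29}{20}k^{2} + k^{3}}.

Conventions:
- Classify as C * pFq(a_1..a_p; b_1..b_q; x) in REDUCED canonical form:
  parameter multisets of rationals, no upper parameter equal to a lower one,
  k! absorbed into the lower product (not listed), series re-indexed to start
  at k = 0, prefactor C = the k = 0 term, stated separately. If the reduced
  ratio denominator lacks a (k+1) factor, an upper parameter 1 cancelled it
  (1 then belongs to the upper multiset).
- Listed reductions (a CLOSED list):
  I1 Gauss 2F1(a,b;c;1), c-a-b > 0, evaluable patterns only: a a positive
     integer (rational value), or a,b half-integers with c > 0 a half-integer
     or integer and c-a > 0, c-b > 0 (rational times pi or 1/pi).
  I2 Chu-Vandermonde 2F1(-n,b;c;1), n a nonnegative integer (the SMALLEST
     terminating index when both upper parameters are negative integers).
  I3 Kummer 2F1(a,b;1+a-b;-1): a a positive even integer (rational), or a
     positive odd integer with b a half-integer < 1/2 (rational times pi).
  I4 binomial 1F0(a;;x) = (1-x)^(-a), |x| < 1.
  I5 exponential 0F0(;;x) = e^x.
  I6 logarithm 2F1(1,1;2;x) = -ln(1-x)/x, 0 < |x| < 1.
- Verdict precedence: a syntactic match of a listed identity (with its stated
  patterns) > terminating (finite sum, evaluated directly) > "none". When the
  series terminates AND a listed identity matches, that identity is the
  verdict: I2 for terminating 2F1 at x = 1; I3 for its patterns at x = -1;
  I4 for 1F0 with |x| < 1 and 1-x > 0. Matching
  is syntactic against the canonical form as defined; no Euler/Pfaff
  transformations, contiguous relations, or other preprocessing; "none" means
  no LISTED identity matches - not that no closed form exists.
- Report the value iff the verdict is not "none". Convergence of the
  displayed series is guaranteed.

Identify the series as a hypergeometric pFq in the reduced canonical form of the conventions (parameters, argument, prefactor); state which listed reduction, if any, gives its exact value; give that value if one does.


Key step: from the first term \frac{3}{7}: the expanded ratio factors over Q; prefactor 3/7, roots give parameters.
Adjacent-term ratio: r(k) = 1 * (k-2) / [(k-\frac{5}{4}) (k-\frac{6}{5}) (k+1)] - rational; roots negated = parameters, x = 1, C = \frac{3}{7}.

Canonical form: C = \frac{3}{7} times 1F2 with upper {-2}, lower {-\frac{5}{4}, -\frac{6}{5}}, x = 1. Verdict: terminating. (-2)_k vanishes past k = 2, leaving a 3-term sum, computed directly. Value: \frac{39}{7}.


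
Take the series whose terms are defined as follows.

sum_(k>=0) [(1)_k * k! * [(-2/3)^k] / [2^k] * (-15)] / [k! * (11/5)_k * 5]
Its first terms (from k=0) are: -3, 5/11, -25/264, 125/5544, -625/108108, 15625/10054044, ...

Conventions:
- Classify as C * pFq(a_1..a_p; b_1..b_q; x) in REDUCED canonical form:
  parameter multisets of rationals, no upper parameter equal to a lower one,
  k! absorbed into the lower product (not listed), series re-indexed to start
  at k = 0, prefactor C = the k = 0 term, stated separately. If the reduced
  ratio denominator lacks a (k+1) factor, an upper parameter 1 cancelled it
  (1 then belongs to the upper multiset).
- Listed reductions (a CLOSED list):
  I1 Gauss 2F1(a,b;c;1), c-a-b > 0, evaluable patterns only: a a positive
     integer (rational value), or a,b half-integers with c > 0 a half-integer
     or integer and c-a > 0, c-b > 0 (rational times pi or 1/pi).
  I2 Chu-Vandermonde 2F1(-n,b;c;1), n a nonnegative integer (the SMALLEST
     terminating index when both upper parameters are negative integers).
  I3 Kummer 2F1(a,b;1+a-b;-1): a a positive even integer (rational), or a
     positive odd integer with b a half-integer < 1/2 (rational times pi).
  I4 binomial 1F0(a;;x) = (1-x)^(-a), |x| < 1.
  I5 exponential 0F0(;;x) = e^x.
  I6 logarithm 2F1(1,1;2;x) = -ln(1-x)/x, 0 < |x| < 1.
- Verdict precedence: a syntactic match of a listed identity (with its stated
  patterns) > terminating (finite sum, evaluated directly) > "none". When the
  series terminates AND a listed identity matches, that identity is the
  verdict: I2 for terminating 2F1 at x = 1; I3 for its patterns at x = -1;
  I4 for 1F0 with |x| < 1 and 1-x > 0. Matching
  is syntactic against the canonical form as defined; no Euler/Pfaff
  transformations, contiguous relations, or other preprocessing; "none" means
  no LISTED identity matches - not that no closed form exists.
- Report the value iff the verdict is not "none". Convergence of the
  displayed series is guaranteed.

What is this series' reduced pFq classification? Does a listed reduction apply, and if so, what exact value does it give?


With C = -3: the canonical form is 2F1(1, 1; 11/5; -1/3). Verdict: none. No listed pattern accepts 2F1(1, 1; 11/5; -1/3).

Key step: with t_0 = -3, the factorial ratio (C = -3) (k+a-1)!/(a-1)! is a rising factorial (a)_k.
Term ratio: r(k) = (-1/3) * (k+1) (k+1) / [(k+11/5) (k+1)] - rational in k, leading ratio (-1/3); with t_0 = -3, classification follows.


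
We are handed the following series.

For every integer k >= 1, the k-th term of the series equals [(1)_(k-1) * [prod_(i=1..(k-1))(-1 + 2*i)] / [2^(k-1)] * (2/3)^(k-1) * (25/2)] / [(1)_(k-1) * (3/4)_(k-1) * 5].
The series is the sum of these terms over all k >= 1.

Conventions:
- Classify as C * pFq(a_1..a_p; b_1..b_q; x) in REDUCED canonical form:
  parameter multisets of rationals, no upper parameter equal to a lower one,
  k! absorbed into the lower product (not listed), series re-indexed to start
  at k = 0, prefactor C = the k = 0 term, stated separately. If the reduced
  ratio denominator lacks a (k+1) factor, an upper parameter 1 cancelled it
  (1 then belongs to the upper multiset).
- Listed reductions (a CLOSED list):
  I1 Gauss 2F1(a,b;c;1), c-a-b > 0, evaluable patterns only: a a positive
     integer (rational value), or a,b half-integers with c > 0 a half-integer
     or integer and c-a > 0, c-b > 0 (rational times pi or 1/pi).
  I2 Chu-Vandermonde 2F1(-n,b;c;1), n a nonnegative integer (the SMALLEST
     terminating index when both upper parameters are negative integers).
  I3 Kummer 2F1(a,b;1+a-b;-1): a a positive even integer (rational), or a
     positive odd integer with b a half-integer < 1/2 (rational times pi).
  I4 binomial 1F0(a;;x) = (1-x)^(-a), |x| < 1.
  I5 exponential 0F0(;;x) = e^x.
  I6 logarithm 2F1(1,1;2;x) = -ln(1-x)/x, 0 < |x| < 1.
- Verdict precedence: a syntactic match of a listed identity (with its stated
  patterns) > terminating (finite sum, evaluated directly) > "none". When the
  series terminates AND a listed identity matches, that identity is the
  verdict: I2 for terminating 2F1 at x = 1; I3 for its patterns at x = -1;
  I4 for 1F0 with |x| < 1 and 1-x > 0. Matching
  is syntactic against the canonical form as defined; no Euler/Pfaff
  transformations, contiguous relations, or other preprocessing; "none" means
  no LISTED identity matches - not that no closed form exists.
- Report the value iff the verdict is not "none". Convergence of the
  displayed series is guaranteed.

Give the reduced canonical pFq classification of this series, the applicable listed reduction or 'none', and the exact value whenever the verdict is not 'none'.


With C = 5/2: the canonical form is 2F1(1/2, 1; 3/4; 2/3). Verdict: none. Every listed pattern misses the 2F1 form at 2/3, upper {1/2, 1}.

Structural cue: with t_0 = 5/2, the constant factors (C = 5/2) combine into one prefactor.
Ratio: r(k) = (2/3) * (k+1/2) (k+1) / [(k+3/4) (k+1)] - rational; roots negated = parameters, x = (2/3), C = 5/2.


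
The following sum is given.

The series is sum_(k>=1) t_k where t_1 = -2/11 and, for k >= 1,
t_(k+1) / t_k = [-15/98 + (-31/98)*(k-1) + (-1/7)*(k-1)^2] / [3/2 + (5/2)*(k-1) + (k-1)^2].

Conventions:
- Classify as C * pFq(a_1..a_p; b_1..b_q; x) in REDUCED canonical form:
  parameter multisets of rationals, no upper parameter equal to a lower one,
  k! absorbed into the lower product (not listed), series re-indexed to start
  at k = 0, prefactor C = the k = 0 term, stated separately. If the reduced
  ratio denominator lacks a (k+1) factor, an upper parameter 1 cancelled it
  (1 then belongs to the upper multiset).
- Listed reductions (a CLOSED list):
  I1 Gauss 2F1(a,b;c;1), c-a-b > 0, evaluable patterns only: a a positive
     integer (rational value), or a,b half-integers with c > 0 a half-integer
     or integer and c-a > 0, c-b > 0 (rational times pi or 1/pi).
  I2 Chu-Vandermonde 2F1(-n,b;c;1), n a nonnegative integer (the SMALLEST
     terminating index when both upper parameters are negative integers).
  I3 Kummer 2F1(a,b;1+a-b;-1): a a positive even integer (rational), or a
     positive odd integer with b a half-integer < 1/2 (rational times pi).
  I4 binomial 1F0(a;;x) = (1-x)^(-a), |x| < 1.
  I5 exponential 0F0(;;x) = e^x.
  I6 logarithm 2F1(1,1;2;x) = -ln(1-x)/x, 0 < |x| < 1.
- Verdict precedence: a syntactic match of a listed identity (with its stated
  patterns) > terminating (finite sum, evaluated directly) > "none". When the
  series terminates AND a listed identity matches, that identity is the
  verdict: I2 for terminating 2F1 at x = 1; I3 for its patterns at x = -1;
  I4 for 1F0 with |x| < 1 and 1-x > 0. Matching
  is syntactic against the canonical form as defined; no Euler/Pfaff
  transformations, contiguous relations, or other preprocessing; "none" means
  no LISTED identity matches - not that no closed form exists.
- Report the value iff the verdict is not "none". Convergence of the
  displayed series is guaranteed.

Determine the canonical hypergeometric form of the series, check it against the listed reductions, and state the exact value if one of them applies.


Reduced: x = -1/7, 1F0, upper = {5/7}, lower = {-}, C = -2/11. Verdict: binomial (I4) applies (the 1F0 binomial series: exponent -5/7, x = -1/7). Exact value: (-2/11) * (8/7)^(-5/7).

Key step: from the first term -2/11: the ratio is unreduced: k + 3/2 divides both sides (C = -2/11, x = -1/7).
Step ratio: r(k) = (-1/7) * (k+5/7) / [(k+1)] - rational in k. x = (-1/7); t_0 = -2/11; negate the roots.


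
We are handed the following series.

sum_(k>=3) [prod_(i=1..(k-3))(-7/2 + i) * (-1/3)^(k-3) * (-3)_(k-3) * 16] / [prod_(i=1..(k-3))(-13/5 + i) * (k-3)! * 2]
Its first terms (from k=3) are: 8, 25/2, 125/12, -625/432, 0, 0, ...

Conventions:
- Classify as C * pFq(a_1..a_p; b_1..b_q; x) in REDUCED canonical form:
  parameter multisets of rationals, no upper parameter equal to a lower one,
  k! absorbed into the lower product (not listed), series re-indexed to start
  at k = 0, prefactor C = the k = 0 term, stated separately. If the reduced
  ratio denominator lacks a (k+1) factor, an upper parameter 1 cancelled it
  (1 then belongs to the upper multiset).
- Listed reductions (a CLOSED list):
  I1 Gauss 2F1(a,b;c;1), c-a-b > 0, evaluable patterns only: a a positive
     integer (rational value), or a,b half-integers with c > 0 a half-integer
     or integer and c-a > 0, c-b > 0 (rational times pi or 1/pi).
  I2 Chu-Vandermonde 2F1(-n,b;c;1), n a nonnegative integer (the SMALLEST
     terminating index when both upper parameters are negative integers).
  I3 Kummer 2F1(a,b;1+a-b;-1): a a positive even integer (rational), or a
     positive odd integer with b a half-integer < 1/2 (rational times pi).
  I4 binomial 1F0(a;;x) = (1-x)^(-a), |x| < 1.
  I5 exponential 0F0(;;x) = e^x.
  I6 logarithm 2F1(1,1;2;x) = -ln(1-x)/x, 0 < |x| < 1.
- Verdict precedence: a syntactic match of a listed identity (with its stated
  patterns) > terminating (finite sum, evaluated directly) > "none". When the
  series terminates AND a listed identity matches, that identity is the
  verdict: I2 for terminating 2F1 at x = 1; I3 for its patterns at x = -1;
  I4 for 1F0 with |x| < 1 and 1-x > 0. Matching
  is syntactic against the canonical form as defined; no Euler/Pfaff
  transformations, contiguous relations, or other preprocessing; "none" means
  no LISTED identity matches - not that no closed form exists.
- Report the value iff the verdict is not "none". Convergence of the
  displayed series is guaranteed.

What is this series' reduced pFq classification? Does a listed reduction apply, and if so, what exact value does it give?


x = -1/3 here; the reduced form reads 2F1, upper {-3, -5/2}, lower {-8/5}, C = 8. Verdict: terminating at k = 3: the factor (-3)_k kills every later term; summing the 4 survivors is exact. Its exact value is 12731/432.

The tell: t_0 = 8 here, and the running product (C = 8) telescopes to a rising factorial.
Adjacent-term ratio: r(k) = (-1/3) * (k-3) (k-5/2) / [(k-8/5) (k+1)] ; factor over Q: parameters, x = (-1/3), and C = 8.


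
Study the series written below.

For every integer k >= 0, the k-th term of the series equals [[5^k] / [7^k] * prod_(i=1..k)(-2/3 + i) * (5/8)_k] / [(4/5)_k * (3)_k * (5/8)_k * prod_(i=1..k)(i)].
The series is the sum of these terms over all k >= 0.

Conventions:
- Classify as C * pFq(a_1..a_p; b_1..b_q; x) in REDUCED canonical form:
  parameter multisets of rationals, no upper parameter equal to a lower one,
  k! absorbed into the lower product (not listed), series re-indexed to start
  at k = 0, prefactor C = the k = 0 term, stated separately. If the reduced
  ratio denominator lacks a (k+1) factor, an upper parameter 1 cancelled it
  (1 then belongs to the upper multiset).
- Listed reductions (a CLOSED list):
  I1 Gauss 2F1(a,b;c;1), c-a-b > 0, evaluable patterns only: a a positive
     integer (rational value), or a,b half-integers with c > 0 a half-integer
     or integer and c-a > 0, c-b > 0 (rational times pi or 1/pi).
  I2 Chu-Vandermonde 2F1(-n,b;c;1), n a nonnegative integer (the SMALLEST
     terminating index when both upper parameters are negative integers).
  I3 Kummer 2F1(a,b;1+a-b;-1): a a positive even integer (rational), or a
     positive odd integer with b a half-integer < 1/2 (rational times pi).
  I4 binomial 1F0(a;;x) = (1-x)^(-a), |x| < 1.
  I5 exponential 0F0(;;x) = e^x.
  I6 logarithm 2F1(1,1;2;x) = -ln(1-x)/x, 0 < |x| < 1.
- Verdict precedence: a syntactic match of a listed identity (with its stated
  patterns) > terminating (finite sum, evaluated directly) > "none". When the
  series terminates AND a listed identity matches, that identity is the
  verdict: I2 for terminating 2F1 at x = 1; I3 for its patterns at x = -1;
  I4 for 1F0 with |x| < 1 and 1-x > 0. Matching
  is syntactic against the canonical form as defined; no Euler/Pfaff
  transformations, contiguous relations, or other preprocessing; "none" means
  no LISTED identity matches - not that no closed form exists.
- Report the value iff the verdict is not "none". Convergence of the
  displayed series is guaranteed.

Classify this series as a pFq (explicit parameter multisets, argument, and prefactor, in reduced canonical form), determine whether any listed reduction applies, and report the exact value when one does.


Structural cue: x = (5/7) and the product of the first k integers (C = 1, x = 5/7) is k!.
Consecutive-term ratio: r(k) = (5/7) * (k+1/3) / [(k+4/5) (k+3) (k+1)] ; factor over Q: parameters, x = (5/7), and C = 1.

With C = 1: the canonical form is 1F2(1/3; 4/5, 3; 5/7). Verdict: none. No listed pattern accepts 1F2(1/3; 4/5, 3; 5/7).


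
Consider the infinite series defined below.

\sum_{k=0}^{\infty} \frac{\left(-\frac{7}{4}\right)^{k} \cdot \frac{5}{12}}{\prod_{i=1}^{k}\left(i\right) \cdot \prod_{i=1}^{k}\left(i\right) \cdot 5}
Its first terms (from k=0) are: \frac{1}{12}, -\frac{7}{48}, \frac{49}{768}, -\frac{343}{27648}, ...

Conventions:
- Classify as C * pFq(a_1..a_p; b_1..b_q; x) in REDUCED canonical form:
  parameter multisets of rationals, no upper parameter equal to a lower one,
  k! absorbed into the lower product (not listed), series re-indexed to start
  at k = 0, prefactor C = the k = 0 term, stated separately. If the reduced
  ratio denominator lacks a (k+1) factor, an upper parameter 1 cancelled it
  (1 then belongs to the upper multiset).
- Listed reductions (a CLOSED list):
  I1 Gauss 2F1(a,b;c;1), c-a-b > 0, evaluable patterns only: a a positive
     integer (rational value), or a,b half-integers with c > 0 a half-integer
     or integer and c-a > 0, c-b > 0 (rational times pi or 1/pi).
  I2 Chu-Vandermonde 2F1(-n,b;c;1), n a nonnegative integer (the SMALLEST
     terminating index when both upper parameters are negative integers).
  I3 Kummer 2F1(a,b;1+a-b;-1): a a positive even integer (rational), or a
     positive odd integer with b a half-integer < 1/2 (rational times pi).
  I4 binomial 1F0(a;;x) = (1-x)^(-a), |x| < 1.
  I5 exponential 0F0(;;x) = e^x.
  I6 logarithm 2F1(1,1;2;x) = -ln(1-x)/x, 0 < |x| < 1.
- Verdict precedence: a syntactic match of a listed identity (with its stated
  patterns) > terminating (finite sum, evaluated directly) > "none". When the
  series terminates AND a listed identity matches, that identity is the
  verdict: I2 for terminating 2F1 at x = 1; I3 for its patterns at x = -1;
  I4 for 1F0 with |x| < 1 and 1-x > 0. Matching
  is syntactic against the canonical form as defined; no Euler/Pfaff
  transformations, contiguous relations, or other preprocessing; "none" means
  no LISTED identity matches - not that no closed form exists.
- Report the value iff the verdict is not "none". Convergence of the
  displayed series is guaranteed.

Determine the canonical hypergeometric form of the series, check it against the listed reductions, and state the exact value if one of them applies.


This is \frac{1}{12} * 0F1(-; 1; -\frac{7}{4}) in reduced canonical form. Verdict: none - this 0F1 at x = -\frac{7}{4} matches no listed pattern, and upper {-} holds no stopper.

The tell: t_0 being \frac{1}{12}, the lower running product (C = 1/12) is a rising factorial.
Consecutive-term ratio: r(k) = -\frac{7}{4} * 1 / [(k+1) (k+1)] - poly over poly, x = -\frac{7}{4} from leading terms; C = \frac{1}{12} at k = 0.


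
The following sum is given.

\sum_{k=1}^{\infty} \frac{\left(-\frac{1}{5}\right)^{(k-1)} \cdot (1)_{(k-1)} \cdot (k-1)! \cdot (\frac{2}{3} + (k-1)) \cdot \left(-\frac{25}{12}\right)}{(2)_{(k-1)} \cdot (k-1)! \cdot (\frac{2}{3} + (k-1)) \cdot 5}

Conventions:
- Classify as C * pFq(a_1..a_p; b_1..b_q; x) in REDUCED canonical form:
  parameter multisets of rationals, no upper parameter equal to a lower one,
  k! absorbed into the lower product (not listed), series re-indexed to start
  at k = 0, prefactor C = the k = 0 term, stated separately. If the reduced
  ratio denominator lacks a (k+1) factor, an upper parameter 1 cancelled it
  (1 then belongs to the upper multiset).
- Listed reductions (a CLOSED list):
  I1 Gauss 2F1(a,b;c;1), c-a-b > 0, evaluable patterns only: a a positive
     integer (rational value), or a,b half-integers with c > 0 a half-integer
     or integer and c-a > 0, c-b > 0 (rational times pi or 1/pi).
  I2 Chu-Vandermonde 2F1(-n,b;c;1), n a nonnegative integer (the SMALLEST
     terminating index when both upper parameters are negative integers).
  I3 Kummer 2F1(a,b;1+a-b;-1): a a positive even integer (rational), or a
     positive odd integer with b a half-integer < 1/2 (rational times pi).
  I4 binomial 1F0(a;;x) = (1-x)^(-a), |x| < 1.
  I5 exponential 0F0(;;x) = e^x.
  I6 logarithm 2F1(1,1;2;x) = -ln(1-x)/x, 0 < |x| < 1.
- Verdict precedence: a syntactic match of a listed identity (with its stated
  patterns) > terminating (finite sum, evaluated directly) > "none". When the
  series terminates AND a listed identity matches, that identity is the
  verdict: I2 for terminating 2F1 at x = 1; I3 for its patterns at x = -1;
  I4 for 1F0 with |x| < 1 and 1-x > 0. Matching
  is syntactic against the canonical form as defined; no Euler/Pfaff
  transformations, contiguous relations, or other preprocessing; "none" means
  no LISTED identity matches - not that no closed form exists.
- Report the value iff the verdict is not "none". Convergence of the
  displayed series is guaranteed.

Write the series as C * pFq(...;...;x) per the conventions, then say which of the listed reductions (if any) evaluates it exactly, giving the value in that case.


First insight: x = -\frac{1}{5} and striking the common factor k + 2/3 reduces the term (C = -5/12, x = -1/5).
Adjacent-term ratio: r(k) = -\frac{1}{5} * (k+1) (k+1) / [(k+2) (k+1)] - rational in k, leading ratio -\frac{1}{5}; with t_0 = -\frac{5}{12}, classification follows.

Classification (C = -\frac{5}{12}): 2F1 with upper {1, 1}, lower {2}, argument x = -\frac{1}{5}. Verdict: this is the logarithmic series (I6) (the logarithm: parameters (1,1;2), x = -\frac{1}{5}). Value: \left(-\frac{25}{12}\right) \cdot \ln\left(\frac{6}{5}\right).


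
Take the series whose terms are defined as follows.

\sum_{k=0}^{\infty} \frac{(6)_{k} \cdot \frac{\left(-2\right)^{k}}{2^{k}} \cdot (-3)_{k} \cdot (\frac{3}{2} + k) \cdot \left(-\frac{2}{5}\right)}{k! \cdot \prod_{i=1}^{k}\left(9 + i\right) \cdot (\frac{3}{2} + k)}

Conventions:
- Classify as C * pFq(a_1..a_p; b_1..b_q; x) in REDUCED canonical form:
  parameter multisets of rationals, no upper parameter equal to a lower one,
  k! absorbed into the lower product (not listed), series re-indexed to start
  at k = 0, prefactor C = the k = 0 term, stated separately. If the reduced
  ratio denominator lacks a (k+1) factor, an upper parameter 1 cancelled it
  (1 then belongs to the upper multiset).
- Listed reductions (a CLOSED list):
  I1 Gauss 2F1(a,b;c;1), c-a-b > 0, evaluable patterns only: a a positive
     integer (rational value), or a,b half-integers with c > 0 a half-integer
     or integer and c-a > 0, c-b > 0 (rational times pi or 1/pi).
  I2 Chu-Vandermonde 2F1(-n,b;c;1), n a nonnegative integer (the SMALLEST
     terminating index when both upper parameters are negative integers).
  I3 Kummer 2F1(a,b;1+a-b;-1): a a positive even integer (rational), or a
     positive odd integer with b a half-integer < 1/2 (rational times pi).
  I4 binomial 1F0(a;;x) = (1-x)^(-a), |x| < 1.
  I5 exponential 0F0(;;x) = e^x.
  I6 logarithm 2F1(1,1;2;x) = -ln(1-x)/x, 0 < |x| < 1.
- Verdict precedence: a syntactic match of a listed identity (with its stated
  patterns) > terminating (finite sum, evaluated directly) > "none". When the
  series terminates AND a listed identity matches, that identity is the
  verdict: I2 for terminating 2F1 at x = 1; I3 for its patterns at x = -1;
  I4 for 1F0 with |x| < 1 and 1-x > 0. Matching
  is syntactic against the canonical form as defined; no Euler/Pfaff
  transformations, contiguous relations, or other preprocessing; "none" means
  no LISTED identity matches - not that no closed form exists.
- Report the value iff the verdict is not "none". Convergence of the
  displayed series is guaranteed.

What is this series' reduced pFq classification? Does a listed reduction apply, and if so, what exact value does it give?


First insight: from the first term -\frac{2}{5}: the factor k + 3/2 cancels (top and bottom), leaving C = -2/5, x = -1.
Adjacent-term ratio: r(k) = -1 * (k-3) (k+6) / [(k+10) (k+1)] - poly over poly, x = -1 from leading terms; C = -\frac{2}{5} at k = 0.

Prefactor -\frac{2}{5}, argument -1: 2F1 with upper {-3, 6} over lower {10}. Verdict: Kummer (I3) applies (x = -1; c = 10 equals 1+a-b for upper {-3, 6}: listed pattern). Exact value: -\frac{42}{25}.


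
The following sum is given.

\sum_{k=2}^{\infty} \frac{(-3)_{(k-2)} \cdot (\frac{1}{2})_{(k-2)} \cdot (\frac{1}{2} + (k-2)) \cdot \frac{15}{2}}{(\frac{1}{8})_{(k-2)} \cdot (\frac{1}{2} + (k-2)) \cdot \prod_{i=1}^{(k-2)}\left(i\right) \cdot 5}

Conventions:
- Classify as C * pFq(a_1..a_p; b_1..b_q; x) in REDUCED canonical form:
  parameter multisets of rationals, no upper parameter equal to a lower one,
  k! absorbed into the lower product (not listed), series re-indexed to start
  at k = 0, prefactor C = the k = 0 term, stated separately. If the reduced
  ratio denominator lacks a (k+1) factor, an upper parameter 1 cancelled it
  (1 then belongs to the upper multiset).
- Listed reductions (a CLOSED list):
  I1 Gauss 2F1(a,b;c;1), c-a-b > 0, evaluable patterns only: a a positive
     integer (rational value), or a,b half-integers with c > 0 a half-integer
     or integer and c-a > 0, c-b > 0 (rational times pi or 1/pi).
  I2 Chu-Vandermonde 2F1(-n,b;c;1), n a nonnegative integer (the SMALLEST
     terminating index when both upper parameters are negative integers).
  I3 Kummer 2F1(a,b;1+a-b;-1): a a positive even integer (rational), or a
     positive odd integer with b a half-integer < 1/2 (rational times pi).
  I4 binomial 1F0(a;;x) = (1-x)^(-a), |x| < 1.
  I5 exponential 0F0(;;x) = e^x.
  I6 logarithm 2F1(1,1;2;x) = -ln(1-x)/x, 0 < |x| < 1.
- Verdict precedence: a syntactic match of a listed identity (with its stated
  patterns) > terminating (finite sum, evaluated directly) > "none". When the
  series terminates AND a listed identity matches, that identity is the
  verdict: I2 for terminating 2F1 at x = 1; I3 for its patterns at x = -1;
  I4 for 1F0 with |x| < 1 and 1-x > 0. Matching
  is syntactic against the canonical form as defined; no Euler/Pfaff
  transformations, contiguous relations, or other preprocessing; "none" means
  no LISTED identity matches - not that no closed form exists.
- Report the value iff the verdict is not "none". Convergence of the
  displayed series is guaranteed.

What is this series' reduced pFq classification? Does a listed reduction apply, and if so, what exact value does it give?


The series (x = 1) is 2F1: upper {-3, \frac{1}{2}}, lower {\frac{1}{8}}, prefactor \frac{3}{2}. Verdict (x = 1): Vandermonde's identity (I2) applies (terminating 2F1 at x = 1 with n = 3, b = 1/2, c = \frac{1}{8}). Exact value: -\frac{65}{34}.

The tell: from the first term \frac{3}{2}: the product of the first k integers (prefactor 3/2) is k!.
Consecutive-term ratio: r(k) = 1 * (k-3) (k+\frac{1}{2}) / [(k+\frac{1}{8}) (k+1)] - rational; roots negated = parameters, x = 1, C = \frac{3}{2}.


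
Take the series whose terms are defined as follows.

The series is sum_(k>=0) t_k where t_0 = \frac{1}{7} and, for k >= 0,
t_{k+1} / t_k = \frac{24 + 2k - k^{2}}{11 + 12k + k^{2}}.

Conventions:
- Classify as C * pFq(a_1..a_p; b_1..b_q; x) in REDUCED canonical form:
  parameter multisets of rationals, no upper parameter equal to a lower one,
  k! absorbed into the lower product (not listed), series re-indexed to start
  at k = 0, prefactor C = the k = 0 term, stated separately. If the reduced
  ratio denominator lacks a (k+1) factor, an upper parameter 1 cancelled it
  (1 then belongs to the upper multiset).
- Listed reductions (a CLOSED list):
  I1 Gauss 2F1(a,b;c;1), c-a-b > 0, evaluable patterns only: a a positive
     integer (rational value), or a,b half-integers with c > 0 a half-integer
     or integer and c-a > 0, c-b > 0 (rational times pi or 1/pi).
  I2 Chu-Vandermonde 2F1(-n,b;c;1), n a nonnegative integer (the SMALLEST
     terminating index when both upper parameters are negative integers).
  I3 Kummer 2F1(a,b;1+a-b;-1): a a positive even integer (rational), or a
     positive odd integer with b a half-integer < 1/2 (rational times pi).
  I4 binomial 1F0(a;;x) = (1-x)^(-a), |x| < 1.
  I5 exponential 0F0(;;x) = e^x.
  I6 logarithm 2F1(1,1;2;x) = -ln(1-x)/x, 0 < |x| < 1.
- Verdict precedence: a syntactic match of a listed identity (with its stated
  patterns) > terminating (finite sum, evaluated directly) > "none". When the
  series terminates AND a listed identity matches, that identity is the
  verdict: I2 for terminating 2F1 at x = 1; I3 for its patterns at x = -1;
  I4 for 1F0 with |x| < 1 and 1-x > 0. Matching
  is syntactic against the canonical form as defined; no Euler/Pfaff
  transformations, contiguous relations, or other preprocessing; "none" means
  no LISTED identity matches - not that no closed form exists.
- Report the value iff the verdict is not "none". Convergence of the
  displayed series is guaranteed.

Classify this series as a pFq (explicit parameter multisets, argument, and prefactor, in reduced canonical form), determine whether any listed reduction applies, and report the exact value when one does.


The series (x = -1) is 2F1: upper {-6, 4}, lower {11}, prefactor \frac{1}{7}. Verdict: this is Kummer's theorem (I3) (x = -1; c = 11 equals 1+a-b for upper {-6, 4}: listed pattern). Sum: \frac{15}{14}.

The tell: t_0 = \frac{1}{7} here, and factor the ratio over Q (C = 1/7, x = -1): negated roots = parameters.
Consecutive-term ratio: r(k) = -1 * (k-6) (k+4) / [(k+11) (k+1)] - poly over poly, x = -1 from leading terms; C = \frac{1}{7} at k = 0.


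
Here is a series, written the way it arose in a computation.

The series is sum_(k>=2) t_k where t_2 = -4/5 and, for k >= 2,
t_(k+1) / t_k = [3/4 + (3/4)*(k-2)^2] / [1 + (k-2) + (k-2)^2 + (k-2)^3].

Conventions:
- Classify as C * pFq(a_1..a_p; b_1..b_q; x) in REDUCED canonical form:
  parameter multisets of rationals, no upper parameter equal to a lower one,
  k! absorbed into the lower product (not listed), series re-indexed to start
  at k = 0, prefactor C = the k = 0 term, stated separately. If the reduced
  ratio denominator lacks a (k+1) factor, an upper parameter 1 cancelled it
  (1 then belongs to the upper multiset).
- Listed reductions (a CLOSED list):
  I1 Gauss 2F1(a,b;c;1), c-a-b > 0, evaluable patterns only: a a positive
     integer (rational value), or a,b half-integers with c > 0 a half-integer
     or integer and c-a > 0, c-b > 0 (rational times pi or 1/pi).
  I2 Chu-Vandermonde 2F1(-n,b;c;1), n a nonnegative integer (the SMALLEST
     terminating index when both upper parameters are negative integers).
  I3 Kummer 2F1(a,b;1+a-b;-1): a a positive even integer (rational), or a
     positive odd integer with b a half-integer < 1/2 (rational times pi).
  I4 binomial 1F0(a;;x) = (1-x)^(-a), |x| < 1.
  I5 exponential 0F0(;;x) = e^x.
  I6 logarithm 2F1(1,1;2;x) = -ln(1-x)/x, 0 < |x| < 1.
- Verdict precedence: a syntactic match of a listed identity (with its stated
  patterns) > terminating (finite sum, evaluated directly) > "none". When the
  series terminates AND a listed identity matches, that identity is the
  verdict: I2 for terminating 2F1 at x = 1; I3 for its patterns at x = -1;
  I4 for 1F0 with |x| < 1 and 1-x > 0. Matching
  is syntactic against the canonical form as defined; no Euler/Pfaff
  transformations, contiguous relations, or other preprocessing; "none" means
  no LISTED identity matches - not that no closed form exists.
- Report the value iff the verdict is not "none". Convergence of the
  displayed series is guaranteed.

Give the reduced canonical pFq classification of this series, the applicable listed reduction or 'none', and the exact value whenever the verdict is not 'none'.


Reduced: x = 3/4, 0F0, upper = {-}, lower = {-}, C = -4/5. Verdict at x = 3/4: the I5 exponential reduction matches (the 0F0 exponential series at x = 3/4). Value: (-4/5) * e^(3/4).

Structural cue: with t_0 = -4/5, cancel k^2 + 1 from the displayed ratio first; then C = -4/5.
Consecutive-term ratio: r(k) = (3/4) * 1 / [(k+1)] ; factor over Q: parameters, x = (3/4), and C = -4/5.
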